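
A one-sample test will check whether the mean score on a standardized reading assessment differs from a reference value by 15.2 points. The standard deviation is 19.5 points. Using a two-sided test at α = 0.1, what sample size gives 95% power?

For a one-sample z-test, n = ((z_{α/2} + z_β)·σ/δ)².
z_{α/2} = 1.645 (two-sided α = 0.1); z_β = 1.645 (power 95% → β = 0.05).
n = (3.290 × 19.5 / 15.2)² = 17.81
Round up: n = 18.

18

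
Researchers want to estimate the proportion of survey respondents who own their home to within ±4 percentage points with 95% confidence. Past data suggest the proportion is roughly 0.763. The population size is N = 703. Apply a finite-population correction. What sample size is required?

For a proportion with margin E = 0.04 at 95% confidence, z = 1.960.
n = p̂(1−p̂)(z/E)² = 0.763 × 0.237 × (1.960/0.04)² = 434.18 — call this n₀.
Finite-population correction with N = 703: n = n₀ / (1 + (n₀−1)/N) = 434.18 / 1.616 = 268.68
Round up: n = 269.

269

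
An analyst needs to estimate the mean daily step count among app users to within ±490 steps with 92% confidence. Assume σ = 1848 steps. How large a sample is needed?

For a mean, the margin of error is E = z·σ/√n, so n = (zσ/E)².
At 92% confidence, z = 1.751.
n = (1.751 × 1848 / 490)² = 43.61
Round up: n = 44.

44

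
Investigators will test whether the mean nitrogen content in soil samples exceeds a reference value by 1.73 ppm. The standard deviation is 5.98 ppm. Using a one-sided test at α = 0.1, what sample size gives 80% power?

For a one-sample z-test, n = ((z_α + z_β)·σ/δ)².
z_α = 1.282 (one-sided α = 0.1); z_β = 0.842 (power 80% → β = 0.2).
n = (2.124 × 5.98 / 1.73)² = 53.90
Round up: n = 54.

54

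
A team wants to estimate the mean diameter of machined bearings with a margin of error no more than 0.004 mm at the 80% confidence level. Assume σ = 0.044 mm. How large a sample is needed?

For a mean, the margin of error is E = z·σ/√n, so n = (zσ/E)².
At 80% confidence, z = 1.282.
n = (1.282 × 0.044 / 0.004)² = 198.87
Round up: n = 199.

199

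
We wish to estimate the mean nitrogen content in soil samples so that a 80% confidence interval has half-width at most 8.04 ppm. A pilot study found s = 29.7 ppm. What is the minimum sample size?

For a mean, the margin of error is E = z·σ/√n, so n = (zσ/E)².
At 80% confidence, z = 1.282.
n = (1.282 × 29.7 / 8.04)² = 22.43
Round up: n = 23.

23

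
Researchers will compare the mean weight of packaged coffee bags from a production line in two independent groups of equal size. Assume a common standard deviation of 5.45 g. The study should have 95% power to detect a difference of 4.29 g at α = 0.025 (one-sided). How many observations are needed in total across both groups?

84 total

For two equal groups, n per group = 2·((z_α + z_β)·σ/δ)².
z_α = 1.960; z_β = 1.645 (power 95%).
n = 2 × (3.605 × 5.45 / 4.29)² = 2 × 20.97 = 41.94
Round up: n = 42 per group.
Total across both groups: 2 × 42 = 84.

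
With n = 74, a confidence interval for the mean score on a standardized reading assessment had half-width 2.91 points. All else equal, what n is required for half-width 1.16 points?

Margin of error scales as 1/√n, so n₂ = n₁·(E₁/E₂)².
n₂ = 74 × (2.91/1.16)² = 74 × 6.293 = 465.68
Round up: n₂ = 466.

n = 466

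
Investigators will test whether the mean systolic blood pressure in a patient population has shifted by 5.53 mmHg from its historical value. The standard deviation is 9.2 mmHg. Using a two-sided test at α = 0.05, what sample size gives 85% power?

For a one-sample z-test, n = ((z_{α/2} + z_β)·σ/δ)².
z_{α/2} = 1.960 (two-sided α = 0.05); z_β = 1.036 (power 85% → β = 0.15).
n = (2.996 × 9.2 / 5.53)² = 24.84
Round up: n = 25.

25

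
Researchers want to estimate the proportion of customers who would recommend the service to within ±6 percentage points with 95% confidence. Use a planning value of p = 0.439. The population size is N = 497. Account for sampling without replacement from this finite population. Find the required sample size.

For a proportion with margin E = 0.06 at 95% confidence, z = 1.960.
n = p̂(1−p̂)(z/E)² = 0.439 × 0.561 × (1.960/0.06)² = 262.81 — call this n₀.
Finite-population correction with N = 497: n = n₀ / (1 + (n₀−1)/N) = 262.81 / 1.527 = 172.11
Round up: n = 173.

173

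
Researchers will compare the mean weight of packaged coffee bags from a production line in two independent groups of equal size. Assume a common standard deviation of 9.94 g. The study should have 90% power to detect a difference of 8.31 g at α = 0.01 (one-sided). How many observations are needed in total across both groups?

76 total

For two equal groups, n per group = 2·((z_α + z_β)·σ/δ)².
z_α = 2.326; z_β = 1.282 (power 90%).
n = 2 × (3.608 × 9.94 / 8.31)² = 2 × 18.63 = 37.26
Round up: n = 38 per group.
Total across both groups: 2 × 38 = 76.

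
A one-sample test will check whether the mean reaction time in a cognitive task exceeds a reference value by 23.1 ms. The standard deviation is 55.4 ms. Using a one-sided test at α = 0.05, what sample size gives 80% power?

n = 36

For a one-sample z-test, n = ((z_α + z_β)·σ/δ)².
z_α = 1.645 (one-sided α = 0.05); z_β = 0.842 (power 80% → β = 0.2).
n = (2.487 × 55.4 / 23.1)² = 35.58
Round up: n = 36.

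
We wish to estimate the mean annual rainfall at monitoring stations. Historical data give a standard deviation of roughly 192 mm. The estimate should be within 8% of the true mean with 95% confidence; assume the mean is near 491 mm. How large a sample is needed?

92

For a mean, the margin of error is E = z·σ/√n, so n = (zσ/E)².
At 95% confidence, z = 1.960.
E = 8% of 491 = 39.28 mm.
n = (1.960 × 192 / 39.28)² = 91.78
Round up: n = 92.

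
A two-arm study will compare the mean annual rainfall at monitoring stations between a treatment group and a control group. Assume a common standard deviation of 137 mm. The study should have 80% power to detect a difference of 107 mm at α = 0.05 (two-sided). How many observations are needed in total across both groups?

For two equal groups, n per group = 2·((z_{α/2} + z_β)·σ/δ)².
z_{α/2} = 1.960; z_β = 0.842 (power 80%).
n = 2 × (2.802 × 137 / 107)² = 2 × 12.87 = 25.74
Round up: n = 26 per group.
Total across both groups: 2 × 26 = 52.

52 total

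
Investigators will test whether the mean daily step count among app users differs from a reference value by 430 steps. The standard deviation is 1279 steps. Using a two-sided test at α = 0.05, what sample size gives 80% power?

For a one-sample z-test, n = ((z_{α/2} + z_β)·σ/δ)².
z_{α/2} = 1.960 (two-sided α = 0.05); z_β = 0.842 (power 80% → β = 0.2).
n = (2.802 × 1279 / 430)² = 69.46
Round up: n = 70.

70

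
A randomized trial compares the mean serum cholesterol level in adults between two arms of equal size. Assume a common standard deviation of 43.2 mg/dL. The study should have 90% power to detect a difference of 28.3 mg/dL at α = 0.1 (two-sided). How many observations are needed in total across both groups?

80 total

For two equal groups, n per group = 2·((z_{α/2} + z_β)·σ/δ)².
z_{α/2} = 1.645; z_β = 1.282 (power 90%).
n = 2 × (2.927 × 43.2 / 28.3)² = 2 × 19.96 = 39.92
Round up: n = 40 per group.
Total across both groups: 2 × 40 = 80.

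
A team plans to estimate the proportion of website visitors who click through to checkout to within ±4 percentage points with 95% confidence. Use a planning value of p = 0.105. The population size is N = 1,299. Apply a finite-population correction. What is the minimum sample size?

For a proportion with margin E = 0.04 at 95% confidence, z = 1.960.
n = p̂(1−p̂)(z/E)² = 0.105 × 0.895 × (1.960/0.04)² = 225.63 — call this n₀.
Finite-population correction with N = 1,299: n = n₀ / (1 + (n₀−1)/N) = 225.63 / 1.173 = 192.35
Round up: n = 193.

n = 193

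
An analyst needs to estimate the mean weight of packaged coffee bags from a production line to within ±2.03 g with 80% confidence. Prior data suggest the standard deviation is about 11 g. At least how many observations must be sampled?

49

For a mean, the margin of error is E = z·σ/√n, so n = (zσ/E)².
At 80% confidence, z = 1.282.
n = (1.282 × 11 / 2.03)² = 48.26
Round up: n = 49.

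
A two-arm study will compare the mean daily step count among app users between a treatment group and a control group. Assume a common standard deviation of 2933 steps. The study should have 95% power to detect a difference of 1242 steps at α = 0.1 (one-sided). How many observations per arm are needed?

96 per group

For two equal groups, n per group = 2·((z_α + z_β)·σ/δ)².
z_α = 1.282; z_β = 1.645 (power 95%).
n = 2 × (2.927 × 2933 / 1242)² = 2 × 47.78 = 95.56
Round up: n = 96 per group.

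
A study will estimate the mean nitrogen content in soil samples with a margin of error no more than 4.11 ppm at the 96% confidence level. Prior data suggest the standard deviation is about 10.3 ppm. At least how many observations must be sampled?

27

For a mean, the margin of error is E = z·σ/√n, so n = (zσ/E)².
At 96% confidence, z = 2.054.
n = (2.054 × 10.3 / 4.11)² = 26.50
Round up: n = 27.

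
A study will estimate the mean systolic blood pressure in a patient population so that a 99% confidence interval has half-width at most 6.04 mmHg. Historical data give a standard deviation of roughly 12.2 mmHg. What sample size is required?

For a mean, the margin of error is E = z·σ/√n, so n = (zσ/E)².
At 99% confidence, z = 2.576.
n = (2.576 × 12.2 / 6.04)² = 27.07
Round up: n = 28.

28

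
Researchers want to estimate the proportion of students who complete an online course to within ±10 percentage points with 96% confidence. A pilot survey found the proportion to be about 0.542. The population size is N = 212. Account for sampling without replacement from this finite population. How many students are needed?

For a proportion with margin E = 0.1 at 96% confidence, z = 2.054.
n = p̂(1−p̂)(z/E)² = 0.542 × 0.458 × (2.054/0.1)² = 104.73 — call this n₀.
Finite-population correction with N = 212: n = n₀ / (1 + (n₀−1)/N) = 104.73 / 1.489 = 70.34
Round up: n = 71.

71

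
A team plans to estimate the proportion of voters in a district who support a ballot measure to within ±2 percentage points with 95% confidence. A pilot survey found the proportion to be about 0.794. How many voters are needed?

For a proportion with margin E = 0.02 at 95% confidence, z = 1.960.
n = p̂(1−p̂)(z/E)² = 0.794 × 0.206 × (1.960/0.02)² = 1570.87
Round up: n = 1571.

n = 1571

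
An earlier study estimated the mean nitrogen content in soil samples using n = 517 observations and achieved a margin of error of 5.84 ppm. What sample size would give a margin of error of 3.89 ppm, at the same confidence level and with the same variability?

Margin of error scales as 1/√n, so n₂ = n₁·(E₁/E₂)².
n₂ = 517 × (5.84/3.89)² = 517 × 2.254 = 1165.32
Round up: n₂ = 1166.

1166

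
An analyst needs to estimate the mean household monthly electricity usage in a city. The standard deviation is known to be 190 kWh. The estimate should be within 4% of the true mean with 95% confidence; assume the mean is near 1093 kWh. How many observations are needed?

73

For a mean, the margin of error is E = z·σ/√n, so n = (zσ/E)².
At 95% confidence, z = 1.960.
E = 4% of 1093 = 43.72 kWh.
n = (1.960 × 190 / 43.72)² = 72.55
Round up: n = 73.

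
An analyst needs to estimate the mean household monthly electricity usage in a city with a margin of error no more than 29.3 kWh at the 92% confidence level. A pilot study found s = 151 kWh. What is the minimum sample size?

82

For a mean, the margin of error is E = z·σ/√n, so n = (zσ/E)².
At 92% confidence, z = 1.751.
n = (1.751 × 151 / 29.3)² = 81.43
Round up: n = 82.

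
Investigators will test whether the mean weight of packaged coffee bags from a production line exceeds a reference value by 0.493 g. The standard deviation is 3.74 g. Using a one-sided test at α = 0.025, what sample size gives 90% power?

605

For a one-sample z-test, n = ((z_α + z_β)·σ/δ)².
z_α = 1.960 (one-sided α = 0.025); z_β = 1.282 (power 90% → β = 0.1).
n = (3.242 × 3.74 / 0.493)² = 604.89
Round up: n = 605.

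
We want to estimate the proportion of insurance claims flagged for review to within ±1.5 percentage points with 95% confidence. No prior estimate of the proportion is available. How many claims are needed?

4269

For a proportion with margin E = 0.015 at 95% confidence, z = 1.960.
With no prior estimate, use p = 0.5, which maximizes p(1−p) at 0.25.
n = 0.25 × (z/E)² = 0.25 × (1.960/0.015)² = 4268.44
Round up: n = 4269.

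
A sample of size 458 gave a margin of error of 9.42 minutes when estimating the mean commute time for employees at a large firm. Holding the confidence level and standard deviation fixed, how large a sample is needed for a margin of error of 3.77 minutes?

n = 2860

Margin of error scales as 1/√n, so n₂ = n₁·(E₁/E₂)².
n₂ = 458 × (9.42/3.77)² = 458 × 6.243 = 2859.29
Round up: n₂ = 2860.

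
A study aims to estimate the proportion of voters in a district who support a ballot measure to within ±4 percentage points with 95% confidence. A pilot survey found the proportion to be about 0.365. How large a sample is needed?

For a proportion with margin E = 0.04 at 95% confidence, z = 1.960.
n = p̂(1−p̂)(z/E)² = 0.365 × 0.635 × (1.960/0.04)² = 556.49
Round up: n = 557.

n = 557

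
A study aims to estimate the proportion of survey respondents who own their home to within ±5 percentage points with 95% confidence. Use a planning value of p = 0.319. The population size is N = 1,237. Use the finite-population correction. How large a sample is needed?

For a proportion with margin E = 0.05 at 95% confidence, z = 1.960.
n = p̂(1−p̂)(z/E)² = 0.319 × 0.681 × (1.960/0.05)² = 333.82 — call this n₀.
Finite-population correction with N = 1,237: n = n₀ / (1 + (n₀−1)/N) = 333.82 / 1.269 = 263.06
Round up: n = 264.

264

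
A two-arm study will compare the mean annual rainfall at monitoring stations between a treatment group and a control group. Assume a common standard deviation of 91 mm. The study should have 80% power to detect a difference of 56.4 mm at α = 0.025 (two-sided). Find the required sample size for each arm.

50 per group

For two equal groups, n per group = 2·((z_{α/2} + z_β)·σ/δ)².
z_{α/2} = 2.241; z_β = 0.842 (power 80%).
n = 2 × (3.083 × 91 / 56.4)² = 2 × 24.74 = 49.48
Round up: n = 50 per group.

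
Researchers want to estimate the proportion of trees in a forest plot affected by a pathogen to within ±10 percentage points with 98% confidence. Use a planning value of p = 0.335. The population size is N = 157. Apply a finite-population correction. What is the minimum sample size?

For a proportion with margin E = 0.1 at 98% confidence, z = 2.326.
n = p̂(1−p̂)(z/E)² = 0.335 × 0.665 × (2.326/0.1)² = 120.53 — call this n₀.
Finite-population correction with N = 157: n = n₀ / (1 + (n₀−1)/N) = 120.53 / 1.761 = 68.44
Round up: n = 69.

n = 69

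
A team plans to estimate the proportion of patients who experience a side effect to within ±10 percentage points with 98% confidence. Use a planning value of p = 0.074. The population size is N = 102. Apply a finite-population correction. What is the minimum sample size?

For a proportion with margin E = 0.1 at 98% confidence, z = 2.326.
n = p̂(1−p̂)(z/E)² = 0.074 × 0.926 × (2.326/0.1)² = 37.07 — call this n₀.
Finite-population correction with N = 102: n = n₀ / (1 + (n₀−1)/N) = 37.07 / 1.354 = 27.38
Round up: n = 28.

n = 28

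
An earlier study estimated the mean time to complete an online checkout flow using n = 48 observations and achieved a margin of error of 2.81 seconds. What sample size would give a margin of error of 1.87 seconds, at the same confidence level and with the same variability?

Margin of error scales as 1/√n, so n₂ = n₁·(E₁/E₂)².
n₂ = 48 × (2.81/1.87)² = 48 × 2.258 = 108.38
Round up: n₂ = 109.

109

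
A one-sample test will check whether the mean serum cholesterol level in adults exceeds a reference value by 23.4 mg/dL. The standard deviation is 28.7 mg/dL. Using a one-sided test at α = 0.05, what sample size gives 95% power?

For a one-sample z-test, n = ((z_α + z_β)·σ/δ)².
z_α = 1.645 (one-sided α = 0.05); z_β = 1.645 (power 95% → β = 0.05).
n = (3.290 × 28.7 / 23.4)² = 16.28
Round up: n = 17.

17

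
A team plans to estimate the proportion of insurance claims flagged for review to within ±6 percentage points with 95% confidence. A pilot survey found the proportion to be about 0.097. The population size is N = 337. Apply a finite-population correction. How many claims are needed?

74

For a proportion with margin E = 0.06 at 95% confidence, z = 1.960.
n = p̂(1−p̂)(z/E)² = 0.097 × 0.903 × (1.960/0.06)² = 93.47 — call this n₀.
Finite-population correction with N = 337: n = n₀ / (1 + (n₀−1)/N) = 93.47 / 1.274 = 73.37
Round up: n = 74.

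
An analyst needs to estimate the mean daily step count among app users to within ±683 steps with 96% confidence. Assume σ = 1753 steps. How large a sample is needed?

28

For a mean, the margin of error is E = z·σ/√n, so n = (zσ/E)².
At 96% confidence, z = 2.054.
n = (2.054 × 1753 / 683)² = 27.79
Round up: n = 28.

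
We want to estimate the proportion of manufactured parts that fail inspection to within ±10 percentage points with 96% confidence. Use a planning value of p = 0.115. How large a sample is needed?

For a proportion with margin E = 0.1 at 96% confidence, z = 2.054.
n = p̂(1−p̂)(z/E)² = 0.115 × 0.885 × (2.054/0.1)² = 42.94
Round up: n = 43.

43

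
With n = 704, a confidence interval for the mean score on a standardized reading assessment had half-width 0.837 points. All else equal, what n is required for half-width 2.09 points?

Margin of error scales as 1/√n, so n₂ = n₁·(E₁/E₂)².
n₂ = 704 × (0.837/2.09)² = 704 × 0.1604 = 112.92
Round up: n₂ = 113.

n = 113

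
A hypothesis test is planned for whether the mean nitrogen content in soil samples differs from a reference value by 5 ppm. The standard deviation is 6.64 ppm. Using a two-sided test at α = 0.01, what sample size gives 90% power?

27

For a one-sample z-test, n = ((z_{α/2} + z_β)·σ/δ)².
z_{α/2} = 2.576 (two-sided α = 0.01); z_β = 1.282 (power 90% → β = 0.1).
n = (3.858 × 6.64 / 5)² = 26.25
Round up: n = 27.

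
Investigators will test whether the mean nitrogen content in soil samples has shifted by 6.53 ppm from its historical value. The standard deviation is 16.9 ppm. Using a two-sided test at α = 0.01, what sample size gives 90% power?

100

For a one-sample z-test, n = ((z_{α/2} + z_β)·σ/δ)².
z_{α/2} = 2.576 (two-sided α = 0.01); z_β = 1.282 (power 90% → β = 0.1).
n = (3.858 × 16.9 / 6.53)² = 99.69
Round up: n = 100.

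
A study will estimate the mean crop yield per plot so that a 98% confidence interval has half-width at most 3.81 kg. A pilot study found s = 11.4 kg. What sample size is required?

49

For a mean, the margin of error is E = z·σ/√n, so n = (zσ/E)².
At 98% confidence, z = 2.326.
n = (2.326 × 11.4 / 3.81)² = 48.44
Round up: n = 49.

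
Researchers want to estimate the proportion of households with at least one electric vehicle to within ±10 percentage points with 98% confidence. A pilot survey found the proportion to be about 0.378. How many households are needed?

For a proportion with margin E = 0.1 at 98% confidence, z = 2.326.
n = p̂(1−p̂)(z/E)² = 0.378 × 0.622 × (2.326/0.1)² = 127.20
Round up: n = 128.

128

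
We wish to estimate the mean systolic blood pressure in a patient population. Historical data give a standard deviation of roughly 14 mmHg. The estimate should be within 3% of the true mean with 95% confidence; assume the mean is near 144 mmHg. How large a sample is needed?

For a mean, the margin of error is E = z·σ/√n, so n = (zσ/E)².
At 95% confidence, z = 1.960.
E = 3% of 144 = 4.32 mmHg.
n = (1.960 × 14 / 4.32)² = 40.35
Round up: n = 41.

41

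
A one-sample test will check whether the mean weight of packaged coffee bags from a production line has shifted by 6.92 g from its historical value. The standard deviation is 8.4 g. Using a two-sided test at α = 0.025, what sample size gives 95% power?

For a one-sample z-test, n = ((z_{α/2} + z_β)·σ/δ)².
z_{α/2} = 2.241 (two-sided α = 0.025); z_β = 1.645 (power 95% → β = 0.05).
n = (3.886 × 8.4 / 6.92)² = 22.25
Round up: n = 23.

n = 23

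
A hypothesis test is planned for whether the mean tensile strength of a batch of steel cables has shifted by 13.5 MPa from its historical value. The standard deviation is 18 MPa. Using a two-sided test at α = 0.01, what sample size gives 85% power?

For a one-sample z-test, n = ((z_{α/2} + z_β)·σ/δ)².
z_{α/2} = 2.576 (two-sided α = 0.01); z_β = 1.036 (power 85% → β = 0.15).
n = (3.612 × 18 / 13.5)² = 23.19
Round up: n = 24.

n = 24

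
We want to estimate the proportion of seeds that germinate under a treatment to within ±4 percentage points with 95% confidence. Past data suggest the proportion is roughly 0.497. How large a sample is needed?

601

For a proportion with margin E = 0.04 at 95% confidence, z = 1.960.
n = p̂(1−p̂)(z/E)² = 0.497 × 0.503 × (1.960/0.04)² = 600.23
Round up: n = 601.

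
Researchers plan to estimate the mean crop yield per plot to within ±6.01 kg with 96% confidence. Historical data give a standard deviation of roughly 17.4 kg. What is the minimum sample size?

For a mean, the margin of error is E = z·σ/√n, so n = (zσ/E)².
At 96% confidence, z = 2.054.
n = (2.054 × 17.4 / 6.01)² = 35.36
Round up: n = 36.

36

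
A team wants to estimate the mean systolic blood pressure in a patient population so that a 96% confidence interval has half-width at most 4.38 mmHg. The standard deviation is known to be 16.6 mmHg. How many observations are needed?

61

For a mean, the margin of error is E = z·σ/√n, so n = (zσ/E)².
At 96% confidence, z = 2.054.
n = (2.054 × 16.6 / 4.38)² = 60.60
Round up: n = 61.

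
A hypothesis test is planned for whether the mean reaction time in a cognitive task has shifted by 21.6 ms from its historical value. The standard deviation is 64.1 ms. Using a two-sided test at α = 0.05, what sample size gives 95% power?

115

For a one-sample z-test, n = ((z_{α/2} + z_β)·σ/δ)².
z_{α/2} = 1.960 (two-sided α = 0.05); z_β = 1.645 (power 95% → β = 0.05).
n = (3.605 × 64.1 / 21.6)² = 114.45
Round up: n = 115.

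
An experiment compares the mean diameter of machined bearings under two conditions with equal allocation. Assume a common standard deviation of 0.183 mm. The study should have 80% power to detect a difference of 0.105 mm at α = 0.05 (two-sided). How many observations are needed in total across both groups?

96 total

For two equal groups, n per group = 2·((z_{α/2} + z_β)·σ/δ)².
z_{α/2} = 1.960; z_β = 0.842 (power 80%).
n = 2 × (2.802 × 0.183 / 0.105)² = 2 × 23.85 = 47.70
Round up: n = 48 per group.
Total across both groups: 2 × 48 = 96.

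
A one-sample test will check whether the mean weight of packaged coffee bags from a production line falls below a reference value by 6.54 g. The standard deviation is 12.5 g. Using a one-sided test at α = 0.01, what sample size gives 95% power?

58

For a one-sample z-test, n = ((z_α + z_β)·σ/δ)².
z_α = 2.326 (one-sided α = 0.01); z_β = 1.645 (power 95% → β = 0.05).
n = (3.971 × 12.5 / 6.54)² = 57.61
Round up: n = 58.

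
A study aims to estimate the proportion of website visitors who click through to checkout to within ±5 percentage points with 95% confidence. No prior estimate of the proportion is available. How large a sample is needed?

385

For a proportion with margin E = 0.05 at 95% confidence, z = 1.960.
With no prior estimate, use p = 0.5, which maximizes p(1−p) at 0.25.
n = 0.25 × (z/E)² = 0.25 × (1.960/0.05)² = 384.16
Round up: n = 385.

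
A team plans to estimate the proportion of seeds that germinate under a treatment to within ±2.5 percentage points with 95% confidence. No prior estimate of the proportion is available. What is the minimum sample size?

1537

For a proportion with margin E = 0.025 at 95% confidence, z = 1.960.
With no prior estimate, use p = 0.5, which maximizes p(1−p) at 0.25.
n = 0.25 × (z/E)² = 0.25 × (1.960/0.025)² = 1536.64
Round up: n = 1537.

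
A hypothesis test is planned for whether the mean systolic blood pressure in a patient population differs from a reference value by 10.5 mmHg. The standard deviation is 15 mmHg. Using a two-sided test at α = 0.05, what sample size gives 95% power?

For a one-sample z-test, n = ((z_{α/2} + z_β)·σ/δ)².
z_{α/2} = 1.960 (two-sided α = 0.05); z_β = 1.645 (power 95% → β = 0.05).
n = (3.605 × 15 / 10.5)² = 26.52
Round up: n = 27.

n = 27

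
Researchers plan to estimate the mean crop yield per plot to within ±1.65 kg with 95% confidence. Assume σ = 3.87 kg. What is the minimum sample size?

For a mean, the margin of error is E = z·σ/√n, so n = (zσ/E)².
At 95% confidence, z = 1.960.
n = (1.960 × 3.87 / 1.65)² = 21.13
Round up: n = 22.

22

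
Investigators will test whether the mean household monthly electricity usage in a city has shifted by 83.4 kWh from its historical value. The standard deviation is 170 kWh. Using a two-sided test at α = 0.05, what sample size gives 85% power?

38

For a one-sample z-test, n = ((z_{α/2} + z_β)·σ/δ)².
z_{α/2} = 1.960 (two-sided α = 0.05); z_β = 1.036 (power 85% → β = 0.15).
n = (2.996 × 170 / 83.4)² = 37.29
Round up: n = 38.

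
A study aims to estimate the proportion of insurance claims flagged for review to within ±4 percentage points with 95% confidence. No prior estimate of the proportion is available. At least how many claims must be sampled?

601

For a proportion with margin E = 0.04 at 95% confidence, z = 1.960.
With no prior estimate, use p = 0.5, which maximizes p(1−p) at 0.25.
n = 0.25 × (z/E)² = 0.25 × (1.960/0.04)² = 600.25
Round up: n = 601.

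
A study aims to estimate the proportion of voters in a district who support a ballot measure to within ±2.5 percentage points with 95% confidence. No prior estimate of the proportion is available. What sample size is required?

For a proportion with margin E = 0.025 at 95% confidence, z = 1.960.
With no prior estimate, use p = 0.5, which maximizes p(1−p) at 0.25.
n = 0.25 × (z/E)² = 0.25 × (1.960/0.025)² = 1536.64
Round up: n = 1537.

1537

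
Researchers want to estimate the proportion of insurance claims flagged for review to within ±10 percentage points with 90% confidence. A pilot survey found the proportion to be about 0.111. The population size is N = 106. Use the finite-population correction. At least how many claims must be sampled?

n = 22

For a proportion with margin E = 0.1 at 90% confidence, z = 1.645.
n = p̂(1−p̂)(z/E)² = 0.111 × 0.889 × (1.645/0.1)² = 26.70 — call this n₀.
Finite-population correction with N = 106: n = n₀ / (1 + (n₀−1)/N) = 26.70 / 1.242 = 21.50
Round up: n = 22.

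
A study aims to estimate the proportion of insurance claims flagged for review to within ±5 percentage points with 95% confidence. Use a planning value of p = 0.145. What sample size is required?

191

For a proportion with margin E = 0.05 at 95% confidence, z = 1.960.
n = p̂(1−p̂)(z/E)² = 0.145 × 0.855 × (1.960/0.05)² = 190.50
Round up: n = 191.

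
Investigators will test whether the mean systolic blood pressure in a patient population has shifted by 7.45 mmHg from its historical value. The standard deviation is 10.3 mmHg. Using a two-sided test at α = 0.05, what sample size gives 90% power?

For a one-sample z-test, n = ((z_{α/2} + z_β)·σ/δ)².
z_{α/2} = 1.960 (two-sided α = 0.05); z_β = 1.282 (power 90% → β = 0.1).
n = (3.242 × 10.3 / 7.45)² = 20.09
Round up: n = 21.

21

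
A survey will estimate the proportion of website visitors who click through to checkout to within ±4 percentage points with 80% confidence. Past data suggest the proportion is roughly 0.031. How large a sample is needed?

For a proportion with margin E = 0.04 at 80% confidence, z = 1.282.
n = p̂(1−p̂)(z/E)² = 0.031 × 0.969 × (1.282/0.04)² = 30.86
Round up: n = 31.

31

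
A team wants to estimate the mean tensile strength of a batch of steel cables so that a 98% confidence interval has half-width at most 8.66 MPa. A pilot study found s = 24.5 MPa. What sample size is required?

For a mean, the margin of error is E = z·σ/√n, so n = (zσ/E)².
At 98% confidence, z = 2.326.
n = (2.326 × 24.5 / 8.66)² = 43.30
Round up: n = 44.

44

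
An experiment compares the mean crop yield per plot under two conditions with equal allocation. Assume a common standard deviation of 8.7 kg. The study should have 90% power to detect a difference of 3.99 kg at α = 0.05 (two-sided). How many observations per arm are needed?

100 per group

For two equal groups, n per group = 2·((z_{α/2} + z_β)·σ/δ)².
z_{α/2} = 1.960; z_β = 1.282 (power 90%).
n = 2 × (3.242 × 8.7 / 3.99)² = 2 × 49.97 = 99.94
Round up: n = 100 per group.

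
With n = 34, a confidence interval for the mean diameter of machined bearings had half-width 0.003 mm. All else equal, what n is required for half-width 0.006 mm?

Margin of error scales as 1/√n, so n₂ = n₁·(E₁/E₂)².
n₂ = 34 × (0.003/0.006)² = 34 × 0.25 = 8.50
Round up: n₂ = 9.

9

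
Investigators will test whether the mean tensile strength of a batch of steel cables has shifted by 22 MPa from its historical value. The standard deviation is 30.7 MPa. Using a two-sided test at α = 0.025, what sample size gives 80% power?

19

For a one-sample z-test, n = ((z_{α/2} + z_β)·σ/δ)².
z_{α/2} = 2.241 (two-sided α = 0.025); z_β = 0.842 (power 80% → β = 0.2).
n = (3.083 × 30.7 / 22)² = 18.51
Round up: n = 19.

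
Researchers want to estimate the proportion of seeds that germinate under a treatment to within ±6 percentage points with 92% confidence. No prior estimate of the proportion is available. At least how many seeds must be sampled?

213

For a proportion with margin E = 0.06 at 92% confidence, z = 1.751.
With no prior estimate, use p = 0.5, which maximizes p(1−p) at 0.25.
n = 0.25 × (z/E)² = 0.25 × (1.751/0.06)² = 212.92
Round up: n = 213.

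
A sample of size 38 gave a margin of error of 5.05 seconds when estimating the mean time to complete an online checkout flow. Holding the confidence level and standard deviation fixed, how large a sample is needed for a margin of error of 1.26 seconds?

n = 611

Margin of error scales as 1/√n, so n₂ = n₁·(E₁/E₂)².
n₂ = 38 × (5.05/1.26)² = 38 × 16.06 = 610.28
Round up: n₂ = 611.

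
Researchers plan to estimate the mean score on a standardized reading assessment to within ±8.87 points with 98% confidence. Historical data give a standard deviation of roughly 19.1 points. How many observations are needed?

For a mean, the margin of error is E = z·σ/√n, so n = (zσ/E)².
At 98% confidence, z = 2.326.
n = (2.326 × 19.1 / 8.87)² = 25.09
Round up: n = 26.

26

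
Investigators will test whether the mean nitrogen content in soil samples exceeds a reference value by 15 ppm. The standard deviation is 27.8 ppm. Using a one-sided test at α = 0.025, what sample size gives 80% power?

For a one-sample z-test, n = ((z_α + z_β)·σ/δ)².
z_α = 1.960 (one-sided α = 0.025); z_β = 0.842 (power 80% → β = 0.2).
n = (2.802 × 27.8 / 15)² = 26.97
Round up: n = 27.

n = 27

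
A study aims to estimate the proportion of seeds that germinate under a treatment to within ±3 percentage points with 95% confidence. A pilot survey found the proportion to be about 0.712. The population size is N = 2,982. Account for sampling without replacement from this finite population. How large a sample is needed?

n = 677

For a proportion with margin E = 0.03 at 95% confidence, z = 1.960.
n = p̂(1−p̂)(z/E)² = 0.712 × 0.288 × (1.960/0.03)² = 875.27 — call this n₀.
Finite-population correction with N = 2,982: n = n₀ / (1 + (n₀−1)/N) = 875.27 / 1.293 = 676.93
Round up: n = 677.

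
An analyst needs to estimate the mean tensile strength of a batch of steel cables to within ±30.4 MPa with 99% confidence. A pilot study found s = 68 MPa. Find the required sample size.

n = 34

For a mean, the margin of error is E = z·σ/√n, so n = (zσ/E)².
At 99% confidence, z = 2.576.
n = (2.576 × 68 / 30.4)² = 33.20
Round up: n = 34.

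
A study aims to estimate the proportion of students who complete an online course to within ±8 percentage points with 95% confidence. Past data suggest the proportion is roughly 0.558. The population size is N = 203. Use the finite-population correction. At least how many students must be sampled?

86

For a proportion with margin E = 0.08 at 95% confidence, z = 1.960.
n = p̂(1−p̂)(z/E)² = 0.558 × 0.442 × (1.960/0.08)² = 148.04 — call this n₀.
Finite-population correction with N = 203: n = n₀ / (1 + (n₀−1)/N) = 148.04 / 1.724 = 85.87
Round up: n = 86.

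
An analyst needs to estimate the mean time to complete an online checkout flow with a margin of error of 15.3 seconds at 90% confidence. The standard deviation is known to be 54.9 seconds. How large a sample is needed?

35

For a mean, the margin of error is E = z·σ/√n, so n = (zσ/E)².
At 90% confidence, z = 1.645.
n = (1.645 × 54.9 / 15.3)² = 34.84
Round up: n = 35.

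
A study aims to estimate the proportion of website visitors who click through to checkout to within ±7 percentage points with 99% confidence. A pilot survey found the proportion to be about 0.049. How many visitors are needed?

For a proportion with margin E = 0.07 at 99% confidence, z = 2.576.
n = p̂(1−p̂)(z/E)² = 0.049 × 0.951 × (2.576/0.07)² = 63.11
Round up: n = 64.

64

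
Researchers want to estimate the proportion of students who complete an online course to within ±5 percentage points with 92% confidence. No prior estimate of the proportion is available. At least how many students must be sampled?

For a proportion with margin E = 0.05 at 92% confidence, z = 1.751.
With no prior estimate, use p = 0.5, which maximizes p(1−p) at 0.25.
n = 0.25 × (z/E)² = 0.25 × (1.751/0.05)² = 306.60
Round up: n = 307.

n = 307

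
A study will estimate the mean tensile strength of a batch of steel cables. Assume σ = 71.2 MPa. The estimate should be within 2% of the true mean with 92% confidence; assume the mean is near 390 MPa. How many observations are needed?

256

For a mean, the margin of error is E = z·σ/√n, so n = (zσ/E)².
At 92% confidence, z = 1.751.
E = 2% of 390 = 7.8 MPa.
n = (1.751 × 71.2 / 7.8)² = 255.47
Round up: n = 256.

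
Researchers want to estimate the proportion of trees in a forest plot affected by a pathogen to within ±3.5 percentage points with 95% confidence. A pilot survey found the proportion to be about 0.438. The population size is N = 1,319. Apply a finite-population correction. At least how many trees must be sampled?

488

For a proportion with margin E = 0.035 at 95% confidence, z = 1.960.
n = p̂(1−p̂)(z/E)² = 0.438 × 0.562 × (1.960/0.035)² = 771.95 — call this n₀.
Finite-population correction with N = 1,319: n = n₀ / (1 + (n₀−1)/N) = 771.95 / 1.584 = 487.34
Round up: n = 488.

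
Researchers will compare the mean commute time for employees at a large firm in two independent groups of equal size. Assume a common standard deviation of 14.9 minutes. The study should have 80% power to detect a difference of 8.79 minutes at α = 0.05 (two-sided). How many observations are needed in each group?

For two equal groups, n per group = 2·((z_{α/2} + z_β)·σ/δ)².
z_{α/2} = 1.960; z_β = 0.842 (power 80%).
n = 2 × (2.802 × 14.9 / 8.79)² = 2 × 22.56 = 45.12
Round up: n = 46 per group.

46 per group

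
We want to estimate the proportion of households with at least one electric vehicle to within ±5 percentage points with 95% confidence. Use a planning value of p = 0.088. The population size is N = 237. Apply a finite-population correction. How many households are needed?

82

For a proportion with margin E = 0.05 at 95% confidence, z = 1.960.
n = p̂(1−p̂)(z/E)² = 0.088 × 0.912 × (1.960/0.05)² = 123.32 — call this n₀.
Finite-population correction with N = 237: n = n₀ / (1 + (n₀−1)/N) = 123.32 / 1.516 = 81.35
Round up: n = 82.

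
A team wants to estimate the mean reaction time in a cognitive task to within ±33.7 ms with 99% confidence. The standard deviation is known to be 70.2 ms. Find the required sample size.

For a mean, the margin of error is E = z·σ/√n, so n = (zσ/E)².
At 99% confidence, z = 2.576.
n = (2.576 × 70.2 / 33.7)² = 28.79
Round up: n = 29.

29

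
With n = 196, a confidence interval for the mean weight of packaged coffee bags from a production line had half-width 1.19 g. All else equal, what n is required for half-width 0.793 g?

Margin of error scales as 1/√n, so n₂ = n₁·(E₁/E₂)².
n₂ = 196 × (1.19/0.793)² = 196 × 2.252 = 441.39
Round up: n₂ = 442.

n = 442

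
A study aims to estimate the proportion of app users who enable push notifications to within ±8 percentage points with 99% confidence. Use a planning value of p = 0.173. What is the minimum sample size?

149

For a proportion with margin E = 0.08 at 99% confidence, z = 2.576.
n = p̂(1−p̂)(z/E)² = 0.173 × 0.827 × (2.576/0.08)² = 148.34
Round up: n = 149.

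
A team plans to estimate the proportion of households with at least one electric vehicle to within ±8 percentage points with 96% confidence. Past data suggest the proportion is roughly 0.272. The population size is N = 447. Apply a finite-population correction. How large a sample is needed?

For a proportion with margin E = 0.08 at 96% confidence, z = 2.054.
n = p̂(1−p̂)(z/E)² = 0.272 × 0.728 × (2.054/0.08)² = 130.53 — call this n₀.
Finite-population correction with N = 447: n = n₀ / (1 + (n₀−1)/N) = 130.53 / 1.29 = 101.19
Round up: n = 102.

n = 102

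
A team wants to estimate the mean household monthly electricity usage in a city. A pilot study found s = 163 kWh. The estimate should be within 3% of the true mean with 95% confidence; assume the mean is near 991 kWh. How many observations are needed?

For a mean, the margin of error is E = z·σ/√n, so n = (zσ/E)².
At 95% confidence, z = 1.960.
E = 3% of 991 = 29.73 kWh.
n = (1.960 × 163 / 29.73)² = 115.48
Round up: n = 116.

116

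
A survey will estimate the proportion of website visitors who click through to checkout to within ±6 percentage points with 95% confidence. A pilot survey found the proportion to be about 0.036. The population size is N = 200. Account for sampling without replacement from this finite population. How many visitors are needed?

For a proportion with margin E = 0.06 at 95% confidence, z = 1.960.
n = p̂(1−p̂)(z/E)² = 0.036 × 0.964 × (1.960/0.06)² = 37.03 — call this n₀.
Finite-population correction with N = 200: n = n₀ / (1 + (n₀−1)/N) = 37.03 / 1.18 = 31.38
Round up: n = 32.

n = 32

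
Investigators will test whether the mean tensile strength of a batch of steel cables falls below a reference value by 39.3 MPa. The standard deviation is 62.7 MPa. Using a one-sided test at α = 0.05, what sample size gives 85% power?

For a one-sample z-test, n = ((z_α + z_β)·σ/δ)².
z_α = 1.645 (one-sided α = 0.05); z_β = 1.036 (power 85% → β = 0.15).
n = (2.681 × 62.7 / 39.3)² = 18.30
Round up: n = 19.

19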